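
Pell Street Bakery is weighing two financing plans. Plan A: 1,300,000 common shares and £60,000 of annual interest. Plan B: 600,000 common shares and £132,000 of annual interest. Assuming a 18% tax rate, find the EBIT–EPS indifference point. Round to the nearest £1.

£193,714

At indifference, (EBIT − 60,000)(1 − t)/1,300,000 = (EBIT − 132,000)(1 − t)/600,000.
Cancelling (1 − t) and cross-multiplying: 600,000·(EBIT − 60,000) = 1,300,000·(EBIT − 132,000).
EBIT × (1,300,000 − 600,000) = 132,000 × 1,300,000 − 60,000 × 600,000 = 135,600,000,000, so EBIT = 135,600,000,000 ÷ 700,000 = 193,714.29.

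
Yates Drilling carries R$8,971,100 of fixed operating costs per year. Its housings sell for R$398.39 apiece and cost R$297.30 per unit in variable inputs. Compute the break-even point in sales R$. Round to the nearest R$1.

CM per unit = R$398.39 − R$297.30 = R$101.09; CM ratio = R$101.09 / R$398.39 = 0.2537.
Break-even sales = FC ÷ CM ratio = R$8,971,100 × R$398.39 / R$101.09 = R$35,354,600.

R$35,354,600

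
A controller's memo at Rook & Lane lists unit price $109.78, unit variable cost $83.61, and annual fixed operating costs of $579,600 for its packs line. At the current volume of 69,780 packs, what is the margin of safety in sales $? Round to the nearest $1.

$5,229,096

Unit CM = price − variable cost = $109.78 − $83.61 = $26.17. Break-even units = $579,600 ÷ $26.17 = 22,147.50; break-even revenue = 22,147.50 × $109.78 = $2,431,352.24.
Actual sales revenue = 69,780 × $109.78 = $7,660,448.40.
Margin of safety = $7,660,448.40 − $2,431,352.24 = $5,229,096.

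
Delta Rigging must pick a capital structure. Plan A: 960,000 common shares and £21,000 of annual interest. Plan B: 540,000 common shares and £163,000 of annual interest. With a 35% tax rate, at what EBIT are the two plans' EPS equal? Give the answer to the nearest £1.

At indifference, (EBIT − 21,000)(1 − t)/960,000 = (EBIT − 163,000)(1 − t)/540,000.
The (1 − t) factor cancels: (EBIT − 21,000) × 540,000 = (EBIT − 163,000) × 960,000.
Solving, EBIT = (163,000·960,000 − 21,000·540,000) / (960,000 − 540,000) = 145,140,000,000 / 420,000 = 345,571.43.

£345,571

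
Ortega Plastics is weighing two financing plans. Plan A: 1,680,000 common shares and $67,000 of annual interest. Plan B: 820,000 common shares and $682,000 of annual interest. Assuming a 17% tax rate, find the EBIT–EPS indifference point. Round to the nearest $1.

$1,268,395

Set EPS_A = EPS_B: (EBIT − $67,000)(1 − 0.17) ÷ 1,680,000 = (EBIT − $682,000)(1 − 0.17) ÷ 820,000.
The (1 − t) factor cancels: (EBIT − 67,000) × 820,000 = (EBIT − 682,000) × 1,680,000.
Solving, EBIT = (682,000·1,680,000 − 67,000·820,000) / (1,680,000 − 820,000) = 1,090,820,000,000 / 860,000 = 1,268,395.35.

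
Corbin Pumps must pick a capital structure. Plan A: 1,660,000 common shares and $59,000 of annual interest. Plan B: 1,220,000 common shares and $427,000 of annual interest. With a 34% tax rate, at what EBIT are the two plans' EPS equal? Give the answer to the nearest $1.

$1,447,364

At indifference, (EBIT − 59,000)(1 − t)/1,660,000 = (EBIT − 427,000)(1 − t)/1,220,000.
Cancelling (1 − t) and cross-multiplying: 1,220,000·(EBIT − 59,000) = 1,660,000·(EBIT − 427,000).
EBIT × (1,660,000 − 1,220,000) = 427,000 × 1,660,000 − 59,000 × 1,220,000 = 636,840,000,000, so EBIT = 636,840,000,000 ÷ 440,000 = 1,447,363.64.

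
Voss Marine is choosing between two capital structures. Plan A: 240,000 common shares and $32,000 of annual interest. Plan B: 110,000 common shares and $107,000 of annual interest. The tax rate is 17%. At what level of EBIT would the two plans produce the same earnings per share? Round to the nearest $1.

$170,462

Set EPS_A = EPS_B: (EBIT − $32,000)(1 − 0.17) ÷ 240,000 = (EBIT − $107,000)(1 − 0.17) ÷ 110,000.
The (1 − t) factor cancels: (EBIT − 32,000) × 110,000 = (EBIT − 107,000) × 240,000.
Solving, EBIT = (107,000·240,000 − 32,000·110,000) / (240,000 − 110,000) = 22,160,000,000 / 130,000 = 170,461.54.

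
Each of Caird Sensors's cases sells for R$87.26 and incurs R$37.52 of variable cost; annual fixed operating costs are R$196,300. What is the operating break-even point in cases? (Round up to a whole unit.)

Unit CM = price − variable cost = R$87.26 − R$37.52 = R$49.74.
Break-even volume = fixed costs ÷ CM per unit = R$196,300 ÷ R$49.74 = 3,946.52, so 3,947 cases.

3,947 cases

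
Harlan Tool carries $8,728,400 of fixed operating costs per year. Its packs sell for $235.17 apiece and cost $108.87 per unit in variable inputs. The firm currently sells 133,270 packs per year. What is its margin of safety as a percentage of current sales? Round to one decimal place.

Contribution margin per unit = $235.17 − $108.87 = $126.30. Break-even units = $8,728,400 ÷ $126.30 = 69,108.47; break-even revenue = 69,108.47 × $235.17 = $16,252,239.33.
Current sales = 133,270 × $235.17 = $31,341,105.90.
Margin of safety = ($31,341,105.90 − $16,252,239.33) ÷ $31,341,105.90 = 48.1%.

48.1%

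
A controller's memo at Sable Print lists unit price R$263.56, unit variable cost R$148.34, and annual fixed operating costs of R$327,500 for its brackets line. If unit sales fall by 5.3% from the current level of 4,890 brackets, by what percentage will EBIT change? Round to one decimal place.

-12.7%

Contribution at this volume is 4,890 × R$115.22 = R$563,425.80.
Operating income = contribution − fixed costs = R$563,425.80 − R$327,500 = R$235,925.80.
DOL = contribution ÷ EBIT = R$563,425.80 ÷ R$235,925.80 = 2.3881.
So EBIT moves 2.3881 × (-5.3%) = -12.7%.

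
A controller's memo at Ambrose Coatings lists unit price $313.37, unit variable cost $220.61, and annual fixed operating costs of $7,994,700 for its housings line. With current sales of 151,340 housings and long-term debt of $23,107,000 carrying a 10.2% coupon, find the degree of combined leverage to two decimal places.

At 151,340 units, contribution = 151,340 × $92.76 = $14,038,298.40.
Subtracting fixed costs: EBIT = $14,038,298.40 − $7,994,700 = $6,043,598.40. Interest = $2,356,914.00, so EBIT − I = $3,686,684.40.
Degree of total leverage = total CM / (EBIT − interest) = $14,038,298.40 / $3,686,684.40 = 3.8078.

3.81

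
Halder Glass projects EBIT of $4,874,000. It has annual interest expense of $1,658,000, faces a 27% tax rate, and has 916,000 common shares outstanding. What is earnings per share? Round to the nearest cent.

$2.56

Interest = $1,658,000.00, so EBT = $4,874,000 − $1,658,000.00 = $3,216,000.00.
Net income = $3,216,000.00 × (1 − 0.27) = $2,347,680.00.
EPS = $2,347,680.00 ÷ 916,000 = $2.56.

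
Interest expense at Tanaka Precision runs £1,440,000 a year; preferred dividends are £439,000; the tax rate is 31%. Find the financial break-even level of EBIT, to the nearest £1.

£2,076,232

Preferred dividends are paid after tax, so their pre-tax equivalent is £439,000 ÷ (1 − 0.31) = £636,231.88.
Financial break-even EBIT = interest + D_p ÷ (1 − t) = £1,440,000 + £636,231.88 = £2,076,231.88.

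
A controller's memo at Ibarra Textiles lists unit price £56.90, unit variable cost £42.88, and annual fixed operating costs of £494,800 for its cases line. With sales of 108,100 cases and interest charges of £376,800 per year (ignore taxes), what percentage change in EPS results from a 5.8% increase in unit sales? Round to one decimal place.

Total contribution margin = 108,100 × £14.02 = £1,515,562.00.
Operating income = contribution − fixed costs = £1,515,562.00 − £494,800 = £1,020,762.00.
After interest of £376,800.00, pre-tax earnings = £643,962.00.
DCL = total CM / (EBIT − I) = £1,515,562.00 / £643,962.00 = 2.3535.
%ΔEPS = DCL × %ΔSales = 2.3535 × +5.8% = +13.7%.

+13.7%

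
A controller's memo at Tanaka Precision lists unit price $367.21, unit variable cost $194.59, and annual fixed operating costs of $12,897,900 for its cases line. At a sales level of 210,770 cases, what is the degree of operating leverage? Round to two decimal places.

1.55

Total contribution margin = 210,770 × $172.62 = $36,383,117.40.
Operating income = contribution − fixed costs = $36,383,117.40 − $12,897,900 = $23,485,217.40.
Degree of operating leverage = $36,383,117.40 / $23,485,217.40 = 1.5492.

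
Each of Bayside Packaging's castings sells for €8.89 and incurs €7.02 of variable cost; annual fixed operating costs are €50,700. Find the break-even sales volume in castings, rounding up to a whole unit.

Each unit contributes €8.89 − €7.02 = €1.87.
Break-even Q = €50,700 / €1.87 = 27,112.30 → 27,113 castings.

27,113 castings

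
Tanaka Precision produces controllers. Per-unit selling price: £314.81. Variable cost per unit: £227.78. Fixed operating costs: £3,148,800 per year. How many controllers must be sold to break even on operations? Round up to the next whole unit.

Unit CM = price − variable cost = £314.81 − £227.78 = £87.03.
Units to break even: £3,148,800 ÷ £87.03 = 36,180.63, rounded up to 36,181.

36,181 controllers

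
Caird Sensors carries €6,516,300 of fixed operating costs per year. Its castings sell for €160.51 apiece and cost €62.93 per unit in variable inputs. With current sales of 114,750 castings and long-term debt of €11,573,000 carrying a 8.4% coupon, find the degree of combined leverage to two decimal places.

Total contribution margin = 114,750 × €97.58 = €11,197,305.00.
Subtracting fixed costs: EBIT = €11,197,305.00 − €6,516,300 = €4,681,005.00. Interest = €972,132.00.
DOL = €11,197,305.00 ÷ €4,681,005.00 = 2.3921; DFL = €4,681,005.00 ÷ €3,708,873.00 = 1.2621.
DCL = DOL × DFL = 2.3921 × 1.2621 = 3.0191.

3.02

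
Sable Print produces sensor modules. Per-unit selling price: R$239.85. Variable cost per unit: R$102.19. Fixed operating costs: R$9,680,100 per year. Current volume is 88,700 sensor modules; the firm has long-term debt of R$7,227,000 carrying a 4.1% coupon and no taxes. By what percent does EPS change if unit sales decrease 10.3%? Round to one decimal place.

-56.3%

At 88,700 units, contribution = 88,700 × R$137.66 = R$12,210,442.00.
Operating income = contribution − fixed costs = R$12,210,442.00 − R$9,680,100 = R$2,530,342.00.
After interest of R$296,307.00, pre-tax earnings = R$2,234,035.00.
DCL = total CM / (EBIT − I) = R$12,210,442.00 / R$2,234,035.00 = 5.4656.
EPS therefore changes by 5.4656 × (-10.3%) = -56.3%.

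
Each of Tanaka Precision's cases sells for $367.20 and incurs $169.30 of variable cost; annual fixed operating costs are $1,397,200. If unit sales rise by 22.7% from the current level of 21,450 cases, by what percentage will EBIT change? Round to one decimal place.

+33.8%

Total contribution margin = 21,450 × $197.90 = $4,244,955.00.
Subtracting fixed costs: EBIT = $4,244,955.00 − $1,397,200 = $2,847,755.00.
Degree of operating leverage = $4,244,955.00 / $2,847,755.00 = 1.4906.
Operating income changes by 1.4906 × +22.7% = +33.8%.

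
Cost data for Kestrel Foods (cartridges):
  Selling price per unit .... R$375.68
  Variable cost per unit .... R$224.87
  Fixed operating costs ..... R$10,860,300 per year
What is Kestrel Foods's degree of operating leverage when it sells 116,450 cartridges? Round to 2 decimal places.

Total contribution margin = 116,450 × R$150.81 = R$17,561,824.50.
Subtracting fixed costs: EBIT = R$17,561,824.50 − R$10,860,300 = R$6,701,524.50.
Degree of operating leverage = R$17,561,824.50 / R$6,701,524.50 = 2.6206.

2.62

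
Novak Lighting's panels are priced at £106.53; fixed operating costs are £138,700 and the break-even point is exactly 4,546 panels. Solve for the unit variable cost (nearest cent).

£76.02

Contribution per unit must be FC / Q = £138,700 / 4,546 = £30.5103.
Hence VC = price − CM = £106.53 − £30.5103 = £76.02.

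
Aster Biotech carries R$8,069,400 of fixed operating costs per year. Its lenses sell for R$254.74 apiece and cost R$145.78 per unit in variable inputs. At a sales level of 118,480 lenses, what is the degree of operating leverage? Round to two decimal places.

Total contribution margin = 118,480 × R$108.96 = R$12,909,580.80.
Operating income = contribution − fixed costs = R$12,909,580.80 − R$8,069,400 = R$4,840,180.80.
So DOL = total CM / EBIT = R$12,909,580.80 / R$4,840,180.80 = 2.6672.

2.67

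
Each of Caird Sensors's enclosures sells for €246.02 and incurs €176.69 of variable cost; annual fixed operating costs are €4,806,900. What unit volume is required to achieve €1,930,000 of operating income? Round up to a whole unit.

97,172 enclosures

Contribution margin per unit = €246.02 − €176.69 = €69.33.
Required volume = (fixed costs + target profit) ÷ CM = (€4,806,900 + €1,930,000) ÷ €69.33 = 97,171.50, so 97,172 enclosures.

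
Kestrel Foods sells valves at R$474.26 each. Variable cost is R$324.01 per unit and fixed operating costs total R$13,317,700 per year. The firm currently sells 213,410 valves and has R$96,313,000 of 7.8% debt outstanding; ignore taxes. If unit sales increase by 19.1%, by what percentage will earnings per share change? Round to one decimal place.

+54.5%

Total contribution margin = 213,410 × R$150.25 = R$32,064,852.50.
EBIT = R$32,064,852.50 − R$13,317,700 = R$18,747,152.50.
Interest = R$7,512,414.00, so EBIT − I = R$11,234,738.50.
Degree of combined leverage = contribution ÷ (EBIT − I) = R$32,064,852.50 ÷ R$11,234,738.50 = 2.8541.
EPS therefore changes by 2.8541 × (+19.1%) = +54.5%.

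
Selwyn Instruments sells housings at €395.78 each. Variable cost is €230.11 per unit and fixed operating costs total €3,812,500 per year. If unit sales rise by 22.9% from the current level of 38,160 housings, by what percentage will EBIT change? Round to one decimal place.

+57.7%

Total contribution margin = 38,160 × €165.67 = €6,321,967.20.
Subtracting fixed costs: EBIT = €6,321,967.20 − €3,812,500 = €2,509,467.20.
DOL = contribution ÷ EBIT = €6,321,967.20 ÷ €2,509,467.20 = 2.5192.
%ΔEBIT = DOL × %ΔSales = 2.5192 × +22.9% = +57.7%.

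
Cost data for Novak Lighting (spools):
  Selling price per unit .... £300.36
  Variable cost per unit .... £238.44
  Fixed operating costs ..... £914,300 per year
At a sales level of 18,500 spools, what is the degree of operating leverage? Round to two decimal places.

4.95

At 18,500 units, contribution = 18,500 × £61.92 = £1,145,520.00.
Operating income = contribution − fixed costs = £1,145,520.00 − £914,300 = £231,220.00.
Degree of operating leverage = £1,145,520.00 / £231,220.00 = 4.9542.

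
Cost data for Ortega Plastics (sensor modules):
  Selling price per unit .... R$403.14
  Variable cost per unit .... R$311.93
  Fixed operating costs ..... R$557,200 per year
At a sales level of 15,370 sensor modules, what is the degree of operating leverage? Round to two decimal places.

Contribution at this volume is 15,370 × R$91.21 = R$1,401,897.70.
EBIT = R$1,401,897.70 − R$557,200 = R$844,697.70.
Degree of operating leverage = R$1,401,897.70 / R$844,697.70 = 1.6596.

1.66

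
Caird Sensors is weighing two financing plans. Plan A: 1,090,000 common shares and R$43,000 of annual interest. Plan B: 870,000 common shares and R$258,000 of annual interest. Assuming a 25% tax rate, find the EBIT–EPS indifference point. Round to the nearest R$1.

Set EPS_A = EPS_B: (EBIT − R$43,000)(1 − 0.25) ÷ 1,090,000 = (EBIT − R$258,000)(1 − 0.25) ÷ 870,000.
The (1 − t) factor cancels: (EBIT − 43,000) × 870,000 = (EBIT − 258,000) × 1,090,000.
EBIT × (1,090,000 − 870,000) = 258,000 × 1,090,000 − 43,000 × 870,000 = 243,810,000,000, so EBIT = 243,810,000,000 ÷ 220,000 = 1,108,227.27.

R$1,108,227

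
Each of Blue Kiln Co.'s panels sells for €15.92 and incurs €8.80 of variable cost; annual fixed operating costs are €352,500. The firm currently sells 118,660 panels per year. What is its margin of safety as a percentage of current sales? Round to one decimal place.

58.3%

Unit CM = price − variable cost = €15.92 − €8.80 = €7.12. Break-even units = €352,500 ÷ €7.12 = 49,508.43; break-even revenue = 49,508.43 × €15.92 = €788,174.16.
Actual sales revenue = 118,660 × €15.92 = €1,889,067.20.
Margin of safety = (€1,889,067.20 − €788,174.16) ÷ €1,889,067.20 = 58.3%.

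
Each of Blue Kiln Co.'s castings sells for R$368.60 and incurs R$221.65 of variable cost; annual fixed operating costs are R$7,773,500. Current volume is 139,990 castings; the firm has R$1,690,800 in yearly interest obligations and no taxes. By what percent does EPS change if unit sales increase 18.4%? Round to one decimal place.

+34.1%

Contribution at this volume is 139,990 × R$146.95 = R$20,571,530.50.
Subtracting fixed costs: EBIT = R$20,571,530.50 − R$7,773,500 = R$12,798,030.50.
Interest = R$1,690,800.00, so EBIT − I = R$11,107,230.50.
DCL = total CM / (EBIT − I) = R$20,571,530.50 / R$11,107,230.50 = 1.8521.
%ΔEPS = DCL × %ΔSales = 1.8521 × +18.4% = +34.1%.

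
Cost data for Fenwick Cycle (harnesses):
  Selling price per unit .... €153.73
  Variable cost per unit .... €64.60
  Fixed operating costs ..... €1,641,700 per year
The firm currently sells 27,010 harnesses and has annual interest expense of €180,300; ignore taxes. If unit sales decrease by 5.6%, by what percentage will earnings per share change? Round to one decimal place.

Contribution at this volume is 27,010 × €89.13 = €2,407,401.30.
Operating income = contribution − fixed costs = €2,407,401.30 − €1,641,700 = €765,701.30.
After interest of €180,300.00, pre-tax earnings = €585,401.30.
DCL = total CM / (EBIT − I) = €2,407,401.30 / €585,401.30 = 4.1124.
EPS therefore changes by 4.1124 × (-5.6%) = -23.0%.

-23.0%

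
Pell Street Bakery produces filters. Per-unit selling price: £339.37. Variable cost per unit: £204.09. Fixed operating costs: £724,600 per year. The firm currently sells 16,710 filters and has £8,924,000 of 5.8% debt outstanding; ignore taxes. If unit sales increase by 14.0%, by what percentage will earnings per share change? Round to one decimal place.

At 16,710 units, contribution = 16,710 × £135.28 = £2,260,528.80.
EBIT = £2,260,528.80 − £724,600 = £1,535,928.80.
After interest of £517,592.00, pre-tax earnings = £1,018,336.80.
Degree of combined leverage = contribution ÷ (EBIT − I) = £2,260,528.80 ÷ £1,018,336.80 = 2.2198.
EPS therefore changes by 2.2198 × (+14.0%) = +31.1%.

+31.1%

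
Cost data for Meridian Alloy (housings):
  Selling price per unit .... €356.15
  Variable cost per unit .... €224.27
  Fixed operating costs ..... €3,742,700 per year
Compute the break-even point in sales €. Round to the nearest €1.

CM per unit = €356.15 − €224.27 = €131.88; CM ratio = €131.88 / €356.15 = 0.3703.
Break-even sales = FC ÷ CM ratio = €3,742,700 × €356.15 / €131.88 = €10,107,390.

€10,107,390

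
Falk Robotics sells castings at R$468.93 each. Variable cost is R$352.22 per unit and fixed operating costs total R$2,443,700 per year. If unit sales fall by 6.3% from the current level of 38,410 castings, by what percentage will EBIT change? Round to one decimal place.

-13.8%

At 38,410 units, contribution = 38,410 × R$116.71 = R$4,482,831.10.
EBIT = R$4,482,831.10 − R$2,443,700 = R$2,039,131.10.
DOL = contribution ÷ EBIT = R$4,482,831.10 ÷ R$2,039,131.10 = 2.1984.
%ΔEBIT = DOL × %ΔSales = 2.1984 × -6.3% = -13.8%.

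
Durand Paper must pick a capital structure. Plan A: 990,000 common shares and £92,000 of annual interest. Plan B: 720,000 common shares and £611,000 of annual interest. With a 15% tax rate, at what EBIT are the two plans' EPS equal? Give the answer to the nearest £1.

£1,995,000

At indifference, (EBIT − 92,000)(1 − t)/990,000 = (EBIT − 611,000)(1 − t)/720,000.
Cancelling (1 − t) and cross-multiplying: 720,000·(EBIT − 92,000) = 990,000·(EBIT − 611,000).
EBIT × (990,000 − 720,000) = 611,000 × 990,000 − 92,000 × 720,000 = 538,650,000,000, so EBIT = 538,650,000,000 ÷ 270,000 = 1,995,000.00.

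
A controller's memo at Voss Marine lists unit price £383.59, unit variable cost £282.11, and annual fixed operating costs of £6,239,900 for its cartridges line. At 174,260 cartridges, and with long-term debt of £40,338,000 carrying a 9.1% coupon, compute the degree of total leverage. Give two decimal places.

Contribution at this volume is 174,260 × £101.48 = £17,683,904.80.
EBIT = £17,683,904.80 − £6,239,900 = £11,444,004.80. Interest = £3,670,758.00, so EBIT − I = £7,773,246.80.
Degree of total leverage = total CM / (EBIT − interest) = £17,683,904.80 / £7,773,246.80 = 2.2750.

2.27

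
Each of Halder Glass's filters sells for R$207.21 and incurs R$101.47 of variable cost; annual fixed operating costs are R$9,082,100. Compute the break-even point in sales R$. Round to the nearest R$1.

R$17,797,446

Contribution margin per unit = R$207.21 − R$101.47 = R$105.74, a CM ratio of R$105.74 ÷ R$207.21 = 0.5103.
Break-even revenue = fixed costs × price ÷ CM = R$9,082,100 × R$207.21 ÷ R$105.74 = R$17,797,446.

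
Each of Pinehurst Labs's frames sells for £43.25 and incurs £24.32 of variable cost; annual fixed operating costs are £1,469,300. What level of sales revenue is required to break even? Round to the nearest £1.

CM per unit = £43.25 − £24.32 = £18.93; CM ratio = £18.93 / £43.25 = 0.4377.
Break-even revenue = fixed costs × price ÷ CM = £1,469,300 × £43.25 ÷ £18.93 = £3,356,959.

£3,356,959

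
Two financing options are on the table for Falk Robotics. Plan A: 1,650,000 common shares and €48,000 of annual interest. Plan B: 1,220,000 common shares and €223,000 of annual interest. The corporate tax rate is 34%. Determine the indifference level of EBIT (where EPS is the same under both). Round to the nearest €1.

€719,512

Set EPS_A = EPS_B: (EBIT − €48,000)(1 − 0.34) ÷ 1,650,000 = (EBIT − €223,000)(1 − 0.34) ÷ 1,220,000.
Cancelling (1 − t) and cross-multiplying: 1,220,000·(EBIT − 48,000) = 1,650,000·(EBIT − 223,000).
EBIT × (1,650,000 − 1,220,000) = 223,000 × 1,650,000 − 48,000 × 1,220,000 = 309,390,000,000, so EBIT = 309,390,000,000 ÷ 430,000 = 719,511.63.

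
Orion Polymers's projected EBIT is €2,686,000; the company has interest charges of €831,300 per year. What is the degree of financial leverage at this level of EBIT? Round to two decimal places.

Interest = €831,300.00.
Degree of financial leverage = EBIT / (EBIT − interest) = €2,686,000 / €1,854,700.00 = 1.4482.

1.45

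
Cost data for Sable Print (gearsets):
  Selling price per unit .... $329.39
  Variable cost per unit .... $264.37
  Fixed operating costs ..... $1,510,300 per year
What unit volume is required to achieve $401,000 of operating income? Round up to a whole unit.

29,396 gearsets

Unit CM = price − variable cost = $329.39 − $264.37 = $65.02.
Need Q such that Q × $65.02 − $1,510,300 = $401,000, i.e. Q = $1,911,300 / $65.02 = 29,395.57 → 29,396.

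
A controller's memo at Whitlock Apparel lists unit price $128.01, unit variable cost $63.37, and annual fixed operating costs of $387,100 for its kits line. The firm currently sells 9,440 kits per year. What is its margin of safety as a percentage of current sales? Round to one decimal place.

Each unit contributes $128.01 − $63.37 = $64.64. Break-even units = $387,100 ÷ $64.64 = 5,988.55; break-even revenue = 5,988.55 × $128.01 = $766,594.54.
Actual sales revenue = 9,440 × $128.01 = $1,208,414.40.
Margin of safety = ($1,208,414.40 − $766,594.54) ÷ $1,208,414.40 = 36.6%.

36.6%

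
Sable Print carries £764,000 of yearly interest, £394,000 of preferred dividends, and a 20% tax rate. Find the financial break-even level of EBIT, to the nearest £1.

£1,256,500

Preferred dividends are paid after tax, so their pre-tax equivalent is £394,000 ÷ (1 − 0.20) = £492,500.00.
EPS = 0 when EBIT covers interest plus the pre-tax preferred burden: £764,000 + £492,500.00 = £1,256,500.00.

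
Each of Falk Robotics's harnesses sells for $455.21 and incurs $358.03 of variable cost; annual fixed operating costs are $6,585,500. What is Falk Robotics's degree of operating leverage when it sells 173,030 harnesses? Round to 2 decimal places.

Total contribution margin = 173,030 × $97.18 = $16,815,055.40.
Operating income = contribution − fixed costs = $16,815,055.40 − $6,585,500 = $10,229,555.40.
DOL = contribution ÷ EBIT = $16,815,055.40 ÷ $10,229,555.40 = 1.6438.

1.64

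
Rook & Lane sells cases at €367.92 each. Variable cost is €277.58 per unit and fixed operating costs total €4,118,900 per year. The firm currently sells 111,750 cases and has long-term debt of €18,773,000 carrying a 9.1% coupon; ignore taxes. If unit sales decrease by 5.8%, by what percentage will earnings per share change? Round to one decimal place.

Contribution at this volume is 111,750 × €90.34 = €10,095,495.00.
EBIT = €10,095,495.00 − €4,118,900 = €5,976,595.00.
After interest of €1,708,343.00, pre-tax earnings = €4,268,252.00.
DCL = total CM / (EBIT − I) = €10,095,495.00 / €4,268,252.00 = 2.3653.
%ΔEPS = DCL × %ΔSales = 2.3653 × -5.8% = -13.7%.

-13.7%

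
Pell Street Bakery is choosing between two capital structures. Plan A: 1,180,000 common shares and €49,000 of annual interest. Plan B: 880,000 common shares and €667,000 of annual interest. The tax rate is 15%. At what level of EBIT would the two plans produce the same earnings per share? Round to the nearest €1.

€2,479,800

At indifference, (EBIT − 49,000)(1 − t)/1,180,000 = (EBIT − 667,000)(1 − t)/880,000.
Cancelling (1 − t) and cross-multiplying: 880,000·(EBIT − 49,000) = 1,180,000·(EBIT − 667,000).
Solving, EBIT = (667,000·1,180,000 − 49,000·880,000) / (1,180,000 − 880,000) = 743,940,000,000 / 300,000 = 2,479,800.00.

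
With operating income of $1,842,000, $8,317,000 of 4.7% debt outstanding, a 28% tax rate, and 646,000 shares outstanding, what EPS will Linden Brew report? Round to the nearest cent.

$1.62

Pre-tax income = $1,842,000 − $390,899.00 = $1,451,101.00.
After tax at 28%: net income = $1,451,101.00 × 0.72 = $1,044,792.72.
Per share: $1,044,792.72 / 646,000 shares = $1.62.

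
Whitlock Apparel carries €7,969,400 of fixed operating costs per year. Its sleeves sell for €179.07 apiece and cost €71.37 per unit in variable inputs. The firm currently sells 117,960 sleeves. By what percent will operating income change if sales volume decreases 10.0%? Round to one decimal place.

-26.8%

Total contribution margin = 117,960 × €107.70 = €12,704,292.00.
Subtracting fixed costs: EBIT = €12,704,292.00 − €7,969,400 = €4,734,892.00.
So DOL = total CM / EBIT = €12,704,292.00 / €4,734,892.00 = 2.6831.
%ΔEBIT = DOL × %ΔSales = 2.6831 × -10.0% = -26.8%.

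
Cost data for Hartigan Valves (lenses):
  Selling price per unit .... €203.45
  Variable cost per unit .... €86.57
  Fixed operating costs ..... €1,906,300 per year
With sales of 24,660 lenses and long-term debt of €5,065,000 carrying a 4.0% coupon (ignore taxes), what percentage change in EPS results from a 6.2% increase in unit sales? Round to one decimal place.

+23.1%

Contribution at this volume is 24,660 × €116.88 = €2,882,260.80.
Subtracting fixed costs: EBIT = €2,882,260.80 − €1,906,300 = €975,960.80.
Interest = €202,600.00, so EBIT − I = €773,360.80.
DCL = total CM / (EBIT − I) = €2,882,260.80 / €773,360.80 = 3.7269.
EPS therefore changes by 3.7269 × (+6.2%) = +23.1%.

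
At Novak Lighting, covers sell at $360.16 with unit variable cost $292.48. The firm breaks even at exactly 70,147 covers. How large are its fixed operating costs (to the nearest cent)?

Each unit contributes $360.16 − $292.48 = $67.68.
Since BE = FC / CM, FC = 70,147 × $67.68 = $4,747,548.96.

$4,747,548.96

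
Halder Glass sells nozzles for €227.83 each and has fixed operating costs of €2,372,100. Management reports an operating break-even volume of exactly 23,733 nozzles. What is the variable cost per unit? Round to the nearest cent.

At break-even, FC = Q × (P − VC), so P − VC = €2,372,100 ÷ 23,733 = €99.9494.
Variable cost per unit = €227.83 − €99.9494 = €127.88.

€127.88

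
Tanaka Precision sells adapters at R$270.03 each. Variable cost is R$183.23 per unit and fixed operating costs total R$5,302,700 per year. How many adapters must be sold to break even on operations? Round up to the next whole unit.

61,092 adapters

Contribution margin per unit = R$270.03 − R$183.23 = R$86.80.
Units to break even: R$5,302,700 ÷ R$86.80 = 61,091.01, rounded up to 61,092.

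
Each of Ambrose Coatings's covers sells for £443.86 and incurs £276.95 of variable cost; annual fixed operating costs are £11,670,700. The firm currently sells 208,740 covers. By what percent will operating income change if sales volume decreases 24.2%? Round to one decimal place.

Contribution at this volume is 208,740 × £166.91 = £34,840,793.40.
Subtracting fixed costs: EBIT = £34,840,793.40 − £11,670,700 = £23,170,093.40.
So DOL = total CM / EBIT = £34,840,793.40 / £23,170,093.40 = 1.5037.
Operating income changes by 1.5037 × -24.2% = -36.4%.

-36.4%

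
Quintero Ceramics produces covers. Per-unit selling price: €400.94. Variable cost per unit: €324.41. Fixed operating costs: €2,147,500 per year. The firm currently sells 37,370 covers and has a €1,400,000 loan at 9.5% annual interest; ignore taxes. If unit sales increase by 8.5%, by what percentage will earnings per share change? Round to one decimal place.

+42.0%

Contribution at this volume is 37,370 × €76.53 = €2,859,926.10.
Subtracting fixed costs: EBIT = €2,859,926.10 − €2,147,500 = €712,426.10.
After interest of €133,000.00, pre-tax earnings = €579,426.10.
Degree of combined leverage = contribution ÷ (EBIT − I) = €2,859,926.10 ÷ €579,426.10 = 4.9358.
%ΔEPS = DCL × %ΔSales = 4.9358 × +8.5% = +42.0%.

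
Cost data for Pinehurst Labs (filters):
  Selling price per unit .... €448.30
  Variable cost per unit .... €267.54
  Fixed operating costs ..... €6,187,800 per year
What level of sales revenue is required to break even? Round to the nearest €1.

€15,346,264

Contribution margin per unit = €448.30 − €267.54 = €180.76, a CM ratio of €180.76 ÷ €448.30 = 0.4032.
Break-even revenue = fixed costs × price ÷ CM = €6,187,800 × €448.30 ÷ €180.76 = €15,346,264.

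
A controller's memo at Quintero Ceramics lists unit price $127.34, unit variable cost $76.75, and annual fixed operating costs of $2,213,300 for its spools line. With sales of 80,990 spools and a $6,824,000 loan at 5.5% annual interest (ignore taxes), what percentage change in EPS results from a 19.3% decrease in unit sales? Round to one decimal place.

At 80,990 units, contribution = 80,990 × $50.59 = $4,097,284.10.
Subtracting fixed costs: EBIT = $4,097,284.10 − $2,213,300 = $1,883,984.10.
Interest = $375,320.00, so EBIT − I = $1,508,664.10.
DCL = total CM / (EBIT − I) = $4,097,284.10 / $1,508,664.10 = 2.7158.
EPS therefore changes by 2.7158 × (-19.3%) = -52.4%.

-52.4%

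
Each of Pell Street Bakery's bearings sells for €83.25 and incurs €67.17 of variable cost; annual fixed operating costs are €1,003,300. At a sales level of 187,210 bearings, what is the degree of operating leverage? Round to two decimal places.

At 187,210 units, contribution = 187,210 × €16.08 = €3,010,336.80.
Subtracting fixed costs: EBIT = €3,010,336.80 − €1,003,300 = €2,007,036.80.
DOL = contribution ÷ EBIT = €3,010,336.80 ÷ €2,007,036.80 = 1.4999.

1.50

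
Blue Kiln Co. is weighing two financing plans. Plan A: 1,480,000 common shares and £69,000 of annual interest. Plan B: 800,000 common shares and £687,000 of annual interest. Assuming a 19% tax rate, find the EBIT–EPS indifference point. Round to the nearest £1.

£1,414,059

At indifference, (EBIT − 69,000)(1 − t)/1,480,000 = (EBIT − 687,000)(1 − t)/800,000.
The (1 − t) factor cancels: (EBIT − 69,000) × 800,000 = (EBIT − 687,000) × 1,480,000.
Solving, EBIT = (687,000·1,480,000 − 69,000·800,000) / (1,480,000 − 800,000) = 961,560,000,000 / 680,000 = 1,414,058.82.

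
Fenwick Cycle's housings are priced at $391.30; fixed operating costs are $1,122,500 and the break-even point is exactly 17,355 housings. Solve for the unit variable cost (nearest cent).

At break-even, FC = Q × (P − VC), so P − VC = $1,122,500 ÷ 17,355 = $64.6788.
Variable cost per unit = $391.30 − $64.6788 = $326.62.

$326.62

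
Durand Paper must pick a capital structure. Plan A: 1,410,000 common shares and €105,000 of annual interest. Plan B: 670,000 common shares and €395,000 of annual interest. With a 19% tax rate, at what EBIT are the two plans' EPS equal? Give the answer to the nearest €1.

€657,568

At indifference, (EBIT − 105,000)(1 − t)/1,410,000 = (EBIT − 395,000)(1 − t)/670,000.
The (1 − t) factor cancels: (EBIT − 105,000) × 670,000 = (EBIT − 395,000) × 1,410,000.
EBIT × (1,410,000 − 670,000) = 395,000 × 1,410,000 − 105,000 × 670,000 = 486,600,000,000, so EBIT = 486,600,000,000 ÷ 740,000 = 657,567.57.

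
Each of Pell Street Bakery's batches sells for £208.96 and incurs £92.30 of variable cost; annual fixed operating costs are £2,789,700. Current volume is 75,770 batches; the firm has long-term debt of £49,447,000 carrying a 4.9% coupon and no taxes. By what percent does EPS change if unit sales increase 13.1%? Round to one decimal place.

+31.9%

At 75,770 units, contribution = 75,770 × £116.66 = £8,839,328.20.
EBIT = £8,839,328.20 − £2,789,700 = £6,049,628.20.
Interest = £2,422,903.00, so EBIT − I = £3,626,725.20.
Degree of combined leverage = contribution ÷ (EBIT − I) = £8,839,328.20 ÷ £3,626,725.20 = 2.4373.
%ΔEPS = DCL × %ΔSales = 2.4373 × +13.1% = +31.9%.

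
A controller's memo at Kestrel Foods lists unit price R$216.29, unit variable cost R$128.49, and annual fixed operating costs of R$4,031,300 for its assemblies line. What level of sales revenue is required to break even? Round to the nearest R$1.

R$9,930,864

CM per unit = R$216.29 − R$128.49 = R$87.80; CM ratio = R$87.80 / R$216.29 = 0.4059.
Break-even sales = FC ÷ CM ratio = R$4,031,300 × R$216.29 / R$87.80 = R$9,930,864.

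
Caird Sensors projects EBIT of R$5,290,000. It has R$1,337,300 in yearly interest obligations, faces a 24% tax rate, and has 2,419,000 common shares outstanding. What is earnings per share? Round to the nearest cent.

R$1.24

Pre-tax income = R$5,290,000 − R$1,337,300.00 = R$3,952,700.00.
After tax at 24%: net income = R$3,952,700.00 × 0.76 = R$3,004,052.00.
EPS = R$3,004,052.00 ÷ 2,419,000 = R$1.24.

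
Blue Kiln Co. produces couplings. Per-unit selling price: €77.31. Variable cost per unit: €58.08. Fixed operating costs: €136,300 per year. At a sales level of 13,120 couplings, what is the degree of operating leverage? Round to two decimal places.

2.18

Total contribution margin = 13,120 × €19.23 = €252,297.60.
EBIT = €252,297.60 − €136,300 = €115,997.60.
Degree of operating leverage = €252,297.60 / €115,997.60 = 2.1750.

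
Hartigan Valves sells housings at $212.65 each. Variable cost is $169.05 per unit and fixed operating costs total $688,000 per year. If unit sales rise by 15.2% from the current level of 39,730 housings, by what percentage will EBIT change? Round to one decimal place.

Contribution at this volume is 39,730 × $43.60 = $1,732,228.00.
Subtracting fixed costs: EBIT = $1,732,228.00 − $688,000 = $1,044,228.00.
DOL = contribution ÷ EBIT = $1,732,228.00 ÷ $1,044,228.00 = 1.6589.
So EBIT moves 1.6589 × (+15.2%) = +25.2%.

+25.2%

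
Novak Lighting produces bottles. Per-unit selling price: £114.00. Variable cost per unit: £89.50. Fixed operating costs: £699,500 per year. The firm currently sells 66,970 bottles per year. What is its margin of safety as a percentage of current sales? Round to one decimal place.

57.4%

Contribution margin per unit = £114.00 − £89.50 = £24.50. Break-even units = £699,500 ÷ £24.50 = 28,551.02; break-even revenue = 28,551.02 × £114.00 = £3,254,816.33.
Actual sales revenue = 66,970 × £114.00 = £7,634,580.00.
Margin of safety = (£7,634,580.00 − £3,254,816.33) ÷ £7,634,580.00 = 57.4%.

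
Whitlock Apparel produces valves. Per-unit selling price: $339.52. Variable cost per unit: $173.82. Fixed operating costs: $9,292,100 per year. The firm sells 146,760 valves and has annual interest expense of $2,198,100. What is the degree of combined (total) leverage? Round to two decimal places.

1.90

At 146,760 units, contribution = 146,760 × $165.70 = $24,318,132.00.
Subtracting fixed costs: EBIT = $24,318,132.00 − $9,292,100 = $15,026,032.00. Interest = $2,198,100.00.
DOL = $24,318,132.00 ÷ $15,026,032.00 = 1.6184; DFL = $15,026,032.00 ÷ $12,827,932.00 = 1.1714.
Combined leverage = 1.6184 × 1.1714 = 1.8958.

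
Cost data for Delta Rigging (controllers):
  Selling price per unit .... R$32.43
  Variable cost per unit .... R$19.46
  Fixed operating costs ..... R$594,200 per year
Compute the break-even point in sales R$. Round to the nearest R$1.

R$1,485,729

Contribution margin per unit = R$32.43 − R$19.46 = R$12.97, a CM ratio of R$12.97 ÷ R$32.43 = 0.3999.
Break-even revenue = fixed costs × price ÷ CM = R$594,200 × R$32.43 ÷ R$12.97 = R$1,485,729.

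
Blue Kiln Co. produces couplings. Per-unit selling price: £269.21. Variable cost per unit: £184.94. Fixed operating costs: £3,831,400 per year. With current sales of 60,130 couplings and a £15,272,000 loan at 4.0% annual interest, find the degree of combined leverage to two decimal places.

Contribution at this volume is 60,130 × £84.27 = £5,067,155.10.
Operating income = contribution − fixed costs = £5,067,155.10 − £3,831,400 = £1,235,755.10. Interest = £610,880.00.
DOL = £5,067,155.10 ÷ £1,235,755.10 = 4.1005; DFL = £1,235,755.10 ÷ £624,875.10 = 1.9776.
Combined leverage = 4.1005 × 1.9776 = 8.1091.

8.11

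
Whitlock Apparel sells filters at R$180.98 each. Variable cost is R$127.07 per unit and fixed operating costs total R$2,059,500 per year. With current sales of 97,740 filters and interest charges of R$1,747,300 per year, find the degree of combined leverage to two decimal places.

3.60

At 97,740 units, contribution = 97,740 × R$53.91 = R$5,269,163.40.
Operating income = contribution − fixed costs = R$5,269,163.40 − R$2,059,500 = R$3,209,663.40. Interest = R$1,747,300.00.
DOL = R$5,269,163.40 ÷ R$3,209,663.40 = 1.6417; DFL = R$3,209,663.40 ÷ R$1,462,363.40 = 2.1948.
Combined leverage = 1.6417 × 2.1948 = 3.6032.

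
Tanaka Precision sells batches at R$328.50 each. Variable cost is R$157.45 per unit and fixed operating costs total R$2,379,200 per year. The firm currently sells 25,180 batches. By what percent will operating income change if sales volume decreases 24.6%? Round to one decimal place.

At 25,180 units, contribution = 25,180 × R$171.05 = R$4,307,039.00.
EBIT = R$4,307,039.00 − R$2,379,200 = R$1,927,839.00.
Degree of operating leverage = R$4,307,039.00 / R$1,927,839.00 = 2.2341.
Operating income changes by 2.2341 × -24.6% = -55.0%.

-55.0%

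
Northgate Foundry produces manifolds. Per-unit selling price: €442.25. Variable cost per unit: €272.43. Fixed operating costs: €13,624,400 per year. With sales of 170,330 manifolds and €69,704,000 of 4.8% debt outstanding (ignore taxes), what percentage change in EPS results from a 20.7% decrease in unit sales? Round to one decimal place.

Contribution at this volume is 170,330 × €169.82 = €28,925,440.60.
Subtracting fixed costs: EBIT = €28,925,440.60 − €13,624,400 = €15,301,040.60.
Interest = €3,345,792.00, so EBIT − I = €11,955,248.60.
Degree of combined leverage = contribution ÷ (EBIT − I) = €28,925,440.60 ÷ €11,955,248.60 = 2.4195.
EPS therefore changes by 2.4195 × (-20.7%) = -50.1%.

-50.1%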